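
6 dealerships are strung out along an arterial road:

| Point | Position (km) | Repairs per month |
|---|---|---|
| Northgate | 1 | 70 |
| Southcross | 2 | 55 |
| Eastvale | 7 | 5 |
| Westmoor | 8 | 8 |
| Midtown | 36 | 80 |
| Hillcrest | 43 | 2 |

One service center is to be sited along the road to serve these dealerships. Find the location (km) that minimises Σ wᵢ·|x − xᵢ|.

For a sum of weighted absolute distances on a line, the optimum is the weighted median (not the mean). Total weight W = 220; half-weight = 110.
Sort by position and accumulate weight:
  km 1 (Northgate, w=70) → cum 70
  km 2 (Southcross, w=55) → cum 125  ≥ 110 → median here
  km 7 (Eastvale, w=5) → cum 130
  km 8 (Westmoor, w=8) → cum 138
  km 36 (Midtown, w=80) → cum 218
  km 43 (Hillcrest, w=2) → cum 220
Optimal location: km 2.

x = 2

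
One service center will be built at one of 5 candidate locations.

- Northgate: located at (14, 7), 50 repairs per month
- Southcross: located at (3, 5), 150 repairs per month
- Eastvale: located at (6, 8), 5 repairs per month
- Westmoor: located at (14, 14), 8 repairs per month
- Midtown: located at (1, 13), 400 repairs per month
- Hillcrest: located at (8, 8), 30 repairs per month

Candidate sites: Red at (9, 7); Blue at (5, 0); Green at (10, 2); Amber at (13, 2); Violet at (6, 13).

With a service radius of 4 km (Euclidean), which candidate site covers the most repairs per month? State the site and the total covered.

Coverage radius r = 4 km; a point is covered iff (Δx)²+(Δy)² ≤ 4² = 16.
  Red (9, 7): covers {Eastvale, Hillcrest} → 35
  Blue (5, 0): covers {none} → 0
  Green (10, 2): covers {none} → 0
  Amber (13, 2): covers {none} → 0
  Violet (6, 13): covers {none} → 0
Maximum coverage at Red: 35 repairs per month.

Red, covering 35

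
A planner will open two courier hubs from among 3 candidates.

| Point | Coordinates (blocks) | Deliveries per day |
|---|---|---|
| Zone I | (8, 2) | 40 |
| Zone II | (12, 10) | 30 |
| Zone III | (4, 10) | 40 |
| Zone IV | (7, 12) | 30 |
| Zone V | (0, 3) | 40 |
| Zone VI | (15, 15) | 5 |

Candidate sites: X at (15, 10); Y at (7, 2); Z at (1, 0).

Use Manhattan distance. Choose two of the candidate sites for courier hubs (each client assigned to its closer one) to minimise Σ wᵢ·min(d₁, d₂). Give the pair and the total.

Evaluate every pair (each demand assigned to the nearer of the two):
  {X, Y}: total = 1215
  {X, Z}: total = 1375
  {Y, Z}: total = 1435
Best pair: {X, Y} with total 1215.

{X, Y}, total 1215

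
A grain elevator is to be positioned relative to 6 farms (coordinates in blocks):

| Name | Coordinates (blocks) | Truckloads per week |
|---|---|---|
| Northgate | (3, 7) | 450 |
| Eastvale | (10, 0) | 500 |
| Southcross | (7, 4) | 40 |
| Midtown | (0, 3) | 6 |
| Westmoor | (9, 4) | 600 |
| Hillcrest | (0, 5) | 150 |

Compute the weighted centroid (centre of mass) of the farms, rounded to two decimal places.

The minimiser of Σwᵢ‖p−pᵢ‖² is the weighted centroid p* = (Σwᵢpᵢ)/(Σwᵢ).
Σwᵢ = 1746.
Σwᵢxᵢ = 450·3 + 500·10 + 40·7 + 6·0 + 600·9 + 150·0 = 12030.
Σwᵢyᵢ = 450·7 + 500·0 + 40·4 + 6·3 + 600·4 + 150·5 = 6478.
x* = 12030/1746 = 6.89, y* = 6478/1746 = 3.71.

(6.89, 3.71)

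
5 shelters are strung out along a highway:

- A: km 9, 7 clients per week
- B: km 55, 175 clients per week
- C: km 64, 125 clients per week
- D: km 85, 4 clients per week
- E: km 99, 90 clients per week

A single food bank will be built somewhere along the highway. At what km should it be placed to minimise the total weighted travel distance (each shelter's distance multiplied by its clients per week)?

For a sum of weighted absolute distances on a line, the optimum is the weighted median (not the mean). Total weight W = 401; half-weight = 200.5.
Sort by position and accumulate weight:
  km 9 (A, w=7) → cum 7
  km 55 (B, w=175) → cum 182
  km 64 (C, w=125) → cum 307  ≥ 200.5 → median here
  km 85 (D, w=4) → cum 311
  km 99 (E, w=90) → cum 401
Optimal location: km 64.

x = 64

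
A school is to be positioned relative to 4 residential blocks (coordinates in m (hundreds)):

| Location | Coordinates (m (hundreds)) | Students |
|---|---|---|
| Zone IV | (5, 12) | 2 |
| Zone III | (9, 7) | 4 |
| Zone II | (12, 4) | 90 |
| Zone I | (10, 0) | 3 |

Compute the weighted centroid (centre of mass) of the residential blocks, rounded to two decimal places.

The minimiser of Σwᵢ‖p−pᵢ‖² is the weighted centroid p* = (Σwᵢpᵢ)/(Σwᵢ).
Σwᵢ = 99.
Σwᵢxᵢ = 2·5 + 4·9 + 90·12 + 3·10 = 1156.
Σwᵢyᵢ = 2·12 + 4·7 + 90·4 + 3·0 = 412.
x* = 1156/99 = 11.68, y* = 412/99 = 4.16.

(11.68, 4.16)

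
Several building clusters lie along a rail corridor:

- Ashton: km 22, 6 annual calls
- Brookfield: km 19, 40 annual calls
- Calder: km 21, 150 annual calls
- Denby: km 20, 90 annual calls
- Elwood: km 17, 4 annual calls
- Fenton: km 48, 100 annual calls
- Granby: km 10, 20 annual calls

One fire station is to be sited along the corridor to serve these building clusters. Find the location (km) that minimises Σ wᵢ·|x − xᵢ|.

For a sum of weighted absolute distances on a line, the optimum is the weighted median (not the mean). Total weight W = 410; half-weight = 205.
Sort by position and accumulate weight:
  km 10 (Granby, w=20) → cum 20
  km 17 (Elwood, w=4) → cum 24
  km 19 (Brookfield, w=40) → cum 64
  km 20 (Denby, w=90) → cum 154
  km 21 (Calder, w=150) → cum 304  ≥ 205 → median here
  km 22 (Ashton, w=6) → cum 310
  km 48 (Fenton, w=100) → cum 410
Optimal location: km 21.

x = 21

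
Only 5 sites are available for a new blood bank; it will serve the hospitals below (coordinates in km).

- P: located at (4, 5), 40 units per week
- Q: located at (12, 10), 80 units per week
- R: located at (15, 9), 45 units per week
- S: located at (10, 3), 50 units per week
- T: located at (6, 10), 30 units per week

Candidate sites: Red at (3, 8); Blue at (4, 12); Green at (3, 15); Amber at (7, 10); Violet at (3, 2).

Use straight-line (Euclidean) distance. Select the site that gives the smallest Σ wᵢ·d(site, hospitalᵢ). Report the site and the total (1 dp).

Total weighted distance at each candidate:
  Red (3, 8): total = 1944.2
  Blue (4, 12): total = 2078.5
  Green (3, 15): total = 2698.9
  Amber (7, 10): total = 1406.8
  Violet (3, 2): total = 2324.9
Minimum is at Amber with total 1406.8 km.

Amber, total 1406.8 km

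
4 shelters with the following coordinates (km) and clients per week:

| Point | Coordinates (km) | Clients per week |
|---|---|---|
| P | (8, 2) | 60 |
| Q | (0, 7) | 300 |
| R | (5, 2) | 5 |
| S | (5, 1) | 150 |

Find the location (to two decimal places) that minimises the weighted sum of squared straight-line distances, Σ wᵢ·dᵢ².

The minimiser of Σwᵢ‖p−pᵢ‖² is the weighted centroid p* = (Σwᵢpᵢ)/(Σwᵢ).
Σwᵢ = 515.
Σwᵢxᵢ = 60·8 + 300·0 + 5·5 + 150·5 = 1255.
Σwᵢyᵢ = 60·2 + 300·7 + 5·2 + 150·1 = 2380.
x* = 1255/515 = 2.44, y* = 2380/515 = 4.62.

(2.44, 4.62)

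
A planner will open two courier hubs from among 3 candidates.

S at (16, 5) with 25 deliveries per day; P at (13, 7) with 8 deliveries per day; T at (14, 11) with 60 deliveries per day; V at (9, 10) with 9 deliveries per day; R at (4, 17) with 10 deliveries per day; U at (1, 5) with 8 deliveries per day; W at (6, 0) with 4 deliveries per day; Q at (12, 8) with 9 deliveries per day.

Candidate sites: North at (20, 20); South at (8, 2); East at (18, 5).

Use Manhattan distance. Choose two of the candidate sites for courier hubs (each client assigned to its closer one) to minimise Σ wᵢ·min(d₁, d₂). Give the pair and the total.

{South, East}, total 1154

Evaluate every pair (each demand assigned to the nearer of the two):
  {South, East}: total = 1154
  {North, East}: total = 1307
  {North, South}: total = 1712
Best pair: {South, East} with total 1154.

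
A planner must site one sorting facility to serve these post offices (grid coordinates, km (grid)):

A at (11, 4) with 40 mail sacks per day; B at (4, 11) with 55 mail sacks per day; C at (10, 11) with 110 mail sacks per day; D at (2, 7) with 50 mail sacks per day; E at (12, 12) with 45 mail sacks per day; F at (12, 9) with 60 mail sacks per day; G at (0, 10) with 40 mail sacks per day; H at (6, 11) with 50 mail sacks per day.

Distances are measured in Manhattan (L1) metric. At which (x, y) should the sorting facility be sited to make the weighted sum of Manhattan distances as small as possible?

Manhattan distance separates: Σwᵢ(|x−xᵢ|+|y−yᵢ|) = Σwᵢ|x−xᵢ| + Σwᵢ|y−yᵢ|, so x and y are optimised independently as 1-D weighted medians.
Total weight W = 450; half = 225.
x-coordinate, sorted with cumulative weight:
  x=0 (G, w=40) cum 40
  x=2 (D, w=50) cum 90
  x=4 (B, w=55) cum 145
  x=6 (H, w=50) cum 195
  x=10 (C, w=110) cum 305  ← median
  x=11 (A, w=40) cum 345
  x=12 (E, w=45) cum 390
  x=12 (F, w=60) cum 450
⇒ x* = 10
y-coordinate, sorted with cumulative weight:
  y=4 (A, w=40) cum 40
  y=7 (D, w=50) cum 90
  y=9 (F, w=60) cum 150
  y=10 (G, w=40) cum 190
  y=11 (B, w=55) cum 245  ← median
  y=11 (C, w=110) cum 355
  y=11 (H, w=50) cum 405
  y=12 (E, w=45) cum 450
⇒ y* = 11

(10, 11)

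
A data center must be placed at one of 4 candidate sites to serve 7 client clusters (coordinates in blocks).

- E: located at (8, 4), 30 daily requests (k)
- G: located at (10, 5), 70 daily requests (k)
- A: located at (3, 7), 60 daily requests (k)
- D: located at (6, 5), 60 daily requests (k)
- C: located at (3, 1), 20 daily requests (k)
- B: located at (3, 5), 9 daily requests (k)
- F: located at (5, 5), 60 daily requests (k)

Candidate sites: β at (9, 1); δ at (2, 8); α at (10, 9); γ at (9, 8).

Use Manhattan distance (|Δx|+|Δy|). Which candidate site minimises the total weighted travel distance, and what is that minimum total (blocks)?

γ, total 1971 blocks

Total weighted distance at each candidate:
  β (9, 1): total = 2300
  δ (2, 8): total = 2166
  α (10, 9): total = 2449
  γ (9, 8): total = 1971
Minimum is at γ with total 1971 blocks.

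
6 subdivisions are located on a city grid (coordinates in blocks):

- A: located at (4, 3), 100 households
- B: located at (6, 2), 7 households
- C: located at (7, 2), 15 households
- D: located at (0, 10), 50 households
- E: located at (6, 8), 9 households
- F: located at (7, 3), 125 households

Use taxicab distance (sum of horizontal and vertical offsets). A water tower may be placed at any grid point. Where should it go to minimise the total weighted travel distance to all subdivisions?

(6, 3)

Manhattan distance separates: Σwᵢ(|x−xᵢ|+|y−yᵢ|) = Σwᵢ|x−xᵢ| + Σwᵢ|y−yᵢ|, so x and y are optimised independently as 1-D weighted medians.
Total weight W = 306; half = 153.
x-coordinate, sorted with cumulative weight:
  x=0 (D, w=50) cum 50
  x=4 (A, w=100) cum 150
  x=6 (B, w=7) cum 157  ← median
  x=6 (E, w=9) cum 166
  x=7 (C, w=15) cum 181
  x=7 (F, w=125) cum 306
⇒ x* = 6
y-coordinate, sorted with cumulative weight:
  y=2 (B, w=7) cum 7
  y=2 (C, w=15) cum 22
  y=3 (A, w=100) cum 122
  y=3 (F, w=125) cum 247  ← median
  y=8 (E, w=9) cum 256
  y=10 (D, w=50) cum 306
⇒ y* = 3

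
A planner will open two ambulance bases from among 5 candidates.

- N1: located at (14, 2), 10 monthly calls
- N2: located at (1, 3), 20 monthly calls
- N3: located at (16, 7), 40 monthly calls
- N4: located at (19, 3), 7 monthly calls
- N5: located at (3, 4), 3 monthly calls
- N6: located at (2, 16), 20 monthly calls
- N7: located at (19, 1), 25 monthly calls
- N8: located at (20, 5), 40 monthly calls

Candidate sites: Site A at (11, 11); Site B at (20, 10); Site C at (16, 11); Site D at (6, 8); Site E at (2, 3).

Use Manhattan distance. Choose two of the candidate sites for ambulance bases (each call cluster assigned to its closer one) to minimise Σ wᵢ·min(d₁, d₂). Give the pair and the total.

Evaluate every pair (each demand assigned to the nearer of the two):
  {Site B, Site E}: total = 1202
  {Site C, Site E}: total = 1358
  {Site B, Site D}: total = 1387
  {Site C, Site D}: total = 1533
  {Site A, Site B}: total = 1591
  {Site B, Site C}: total = 1676
  {Site A, Site C}: total = 1757
  {Site A, Site E}: total = 1928
  {Site A, Site D}: total = 2103
  {Site D, Site E}: total = 2110
Best pair: {Site B, Site E} with total 1202.

{Site B, Site E}, total 1202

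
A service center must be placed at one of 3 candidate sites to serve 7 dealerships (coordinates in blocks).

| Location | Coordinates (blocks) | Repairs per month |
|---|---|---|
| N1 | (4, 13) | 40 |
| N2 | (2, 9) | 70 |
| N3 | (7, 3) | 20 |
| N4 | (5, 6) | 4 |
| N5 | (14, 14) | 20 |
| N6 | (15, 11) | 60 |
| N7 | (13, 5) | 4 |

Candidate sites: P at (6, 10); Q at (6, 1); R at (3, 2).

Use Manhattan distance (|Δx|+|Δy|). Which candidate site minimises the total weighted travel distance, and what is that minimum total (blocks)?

P, total 1618 blocks

Total weighted distance at each candidate:
  P (6, 10): total = 1618
  Q (6, 1): total = 3088
  R (3, 2): total = 2936
Minimum is at P with total 1618 blocks.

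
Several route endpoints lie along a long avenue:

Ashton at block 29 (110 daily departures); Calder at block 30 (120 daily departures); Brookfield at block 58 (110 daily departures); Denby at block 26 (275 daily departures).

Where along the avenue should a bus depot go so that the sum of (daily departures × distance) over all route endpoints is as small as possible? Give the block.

x = 29

For a sum of weighted absolute distances on a line, the optimum is the weighted median (not the mean). Total weight W = 615; half-weight = 307.5.
Sort by position and accumulate weight:
  block 26 (Denby, w=275) → cum 275
  block 29 (Ashton, w=110) → cum 385  ≥ 307.5 → median here
  block 30 (Calder, w=120) → cum 505
  block 58 (Brookfield, w=110) → cum 615
Optimal location: block 29.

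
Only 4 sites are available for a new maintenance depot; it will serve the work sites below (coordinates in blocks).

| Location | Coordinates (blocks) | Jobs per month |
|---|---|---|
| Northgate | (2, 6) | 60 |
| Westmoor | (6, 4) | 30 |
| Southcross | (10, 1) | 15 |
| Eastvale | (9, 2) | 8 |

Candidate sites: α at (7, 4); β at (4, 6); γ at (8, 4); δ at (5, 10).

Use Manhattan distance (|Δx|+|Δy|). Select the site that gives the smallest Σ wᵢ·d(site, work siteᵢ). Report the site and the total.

Total weighted distance at each candidate:
  α (7, 4): total = 572
  β (4, 6): total = 477
  γ (8, 4): total = 639
  δ (5, 10): total = 936
Minimum is at β with total 477 blocks.

β, total 477 blocks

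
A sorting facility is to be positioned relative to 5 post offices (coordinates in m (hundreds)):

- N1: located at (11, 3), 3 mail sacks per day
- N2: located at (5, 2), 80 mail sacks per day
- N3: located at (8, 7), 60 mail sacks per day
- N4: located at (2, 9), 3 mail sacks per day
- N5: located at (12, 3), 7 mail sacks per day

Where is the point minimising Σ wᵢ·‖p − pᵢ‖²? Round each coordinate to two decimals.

(6.56, 4.16)

The minimiser of Σwᵢ‖p−pᵢ‖² is the weighted centroid p* = (Σwᵢpᵢ)/(Σwᵢ).
Σwᵢ = 153.
Σwᵢxᵢ = 3·11 + 80·5 + 60·8 + 3·2 + 7·12 = 1003.
Σwᵢyᵢ = 3·3 + 80·2 + 60·7 + 3·9 + 7·3 = 637.
x* = 1003/153 = 6.56, y* = 637/153 = 4.16.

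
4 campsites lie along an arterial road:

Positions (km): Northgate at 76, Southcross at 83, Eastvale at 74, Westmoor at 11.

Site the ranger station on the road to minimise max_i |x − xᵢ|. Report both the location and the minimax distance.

location 47, max distance 36

The 1-center on a line is the midpoint of the two extreme points: leftmost at 11, rightmost at 83.
Optimal location = (11 + 83)/2 = 47; maximum distance = (83 − 11)/2 = 36.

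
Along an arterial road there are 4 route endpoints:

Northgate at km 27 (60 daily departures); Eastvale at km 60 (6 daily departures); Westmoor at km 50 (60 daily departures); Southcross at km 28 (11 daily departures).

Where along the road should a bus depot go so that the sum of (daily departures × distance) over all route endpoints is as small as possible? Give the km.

For a sum of weighted absolute distances on a line, the optimum is the weighted median (not the mean). Total weight W = 137; half-weight = 68.5.
Sort by position and accumulate weight:
  km 27 (Northgate, w=60) → cum 60
  km 28 (Southcross, w=11) → cum 71  ≥ 68.5 → median here
  km 50 (Westmoor, w=60) → cum 131
  km 60 (Eastvale, w=6) → cum 137
Optimal location: km 28.

x = 28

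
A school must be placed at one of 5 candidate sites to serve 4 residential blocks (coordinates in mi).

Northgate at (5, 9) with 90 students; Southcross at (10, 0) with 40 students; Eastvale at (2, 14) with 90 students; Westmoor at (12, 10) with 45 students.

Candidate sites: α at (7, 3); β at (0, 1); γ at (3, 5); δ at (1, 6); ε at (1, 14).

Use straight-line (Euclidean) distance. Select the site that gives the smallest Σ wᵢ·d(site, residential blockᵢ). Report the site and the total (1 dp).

Total weighted distance at each candidate:
  α (7, 3): total = 2213.5
  β (0, 1): total = 3109.8
  γ (3, 5): total = 2024.9
  δ (1, 6): total = 2135.0
  ε (1, 14): total = 1858.7
Minimum is at ε with total 1858.7 mi.

ε, total 1858.7 mi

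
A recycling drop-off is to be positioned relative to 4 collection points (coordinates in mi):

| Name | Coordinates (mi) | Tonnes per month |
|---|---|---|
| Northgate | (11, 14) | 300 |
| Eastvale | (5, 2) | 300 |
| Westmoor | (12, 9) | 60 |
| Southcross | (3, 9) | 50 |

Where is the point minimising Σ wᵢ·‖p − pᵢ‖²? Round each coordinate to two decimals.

(7.99, 8.15)

The minimiser of Σwᵢ‖p−pᵢ‖² is the weighted centroid p* = (Σwᵢpᵢ)/(Σwᵢ).
Σwᵢ = 710.
Σwᵢxᵢ = 300·11 + 300·5 + 60·12 + 50·3 = 5670.
Σwᵢyᵢ = 300·14 + 300·2 + 60·9 + 50·9 = 5790.
x* = 5670/710 = 7.99, y* = 5790/710 = 8.15.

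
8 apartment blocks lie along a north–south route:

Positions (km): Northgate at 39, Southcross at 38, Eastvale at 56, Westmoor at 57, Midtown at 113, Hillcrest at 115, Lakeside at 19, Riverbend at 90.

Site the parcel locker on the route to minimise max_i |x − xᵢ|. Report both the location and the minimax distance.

The 1-center on a line is the midpoint of the two extreme points: leftmost at 19, rightmost at 115.
Optimal location = (19 + 115)/2 = 67; maximum distance = (115 − 19)/2 = 48.

location 67, max distance 48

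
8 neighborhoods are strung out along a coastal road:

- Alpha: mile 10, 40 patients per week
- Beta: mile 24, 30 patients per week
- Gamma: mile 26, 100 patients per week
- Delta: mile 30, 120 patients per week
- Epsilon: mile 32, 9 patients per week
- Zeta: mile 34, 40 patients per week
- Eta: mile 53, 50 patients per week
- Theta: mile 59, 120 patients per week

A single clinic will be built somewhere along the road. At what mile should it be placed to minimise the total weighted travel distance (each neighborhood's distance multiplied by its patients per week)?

x = 30

For a sum of weighted absolute distances on a line, the optimum is the weighted median (not the mean). Total weight W = 509; half-weight = 254.5.
Sort by position and accumulate weight:
  mile 10 (Alpha, w=40) → cum 40
  mile 24 (Beta, w=30) → cum 70
  mile 26 (Gamma, w=100) → cum 170
  mile 30 (Delta, w=120) → cum 290  ≥ 254.5 → median here
  mile 32 (Epsilon, w=9) → cum 299
  mile 34 (Zeta, w=40) → cum 339
  mile 53 (Eta, w=50) → cum 389
  mile 59 (Theta, w=120) → cum 509
Optimal location: mile 30.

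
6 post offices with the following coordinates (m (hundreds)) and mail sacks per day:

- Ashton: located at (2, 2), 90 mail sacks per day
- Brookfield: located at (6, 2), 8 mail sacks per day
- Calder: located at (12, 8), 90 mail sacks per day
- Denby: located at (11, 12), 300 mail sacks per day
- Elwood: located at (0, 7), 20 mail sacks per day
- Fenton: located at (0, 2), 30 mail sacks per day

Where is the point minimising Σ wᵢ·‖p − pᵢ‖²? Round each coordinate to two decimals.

(8.57, 8.77)

The minimiser of Σwᵢ‖p−pᵢ‖² is the weighted centroid p* = (Σwᵢpᵢ)/(Σwᵢ).
Σwᵢ = 538.
Σwᵢxᵢ = 90·2 + 8·6 + 90·12 + 300·11 + 20·0 + 30·0 = 4608.
Σwᵢyᵢ = 90·2 + 8·2 + 90·8 + 300·12 + 20·7 + 30·2 = 4716.
x* = 4608/538 = 8.57, y* = 4716/538 = 8.77.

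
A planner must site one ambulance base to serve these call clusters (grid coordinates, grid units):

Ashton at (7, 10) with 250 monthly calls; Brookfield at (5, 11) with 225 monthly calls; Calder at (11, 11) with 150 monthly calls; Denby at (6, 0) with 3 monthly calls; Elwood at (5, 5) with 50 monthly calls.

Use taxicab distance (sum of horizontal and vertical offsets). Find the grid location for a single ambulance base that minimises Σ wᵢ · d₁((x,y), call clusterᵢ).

(7, 11)

Manhattan distance separates: Σwᵢ(|x−xᵢ|+|y−yᵢ|) = Σwᵢ|x−xᵢ| + Σwᵢ|y−yᵢ|, so x and y are optimised independently as 1-D weighted medians.
Total weight W = 678; half = 339.
x-coordinate, sorted with cumulative weight:
  x=5 (Brookfield, w=225) cum 225
  x=5 (Elwood, w=50) cum 275
  x=6 (Denby, w=3) cum 278
  x=7 (Ashton, w=250) cum 528  ← median
  x=11 (Calder, w=150) cum 678
⇒ x* = 7
y-coordinate, sorted with cumulative weight:
  y=0 (Denby, w=3) cum 3
  y=5 (Elwood, w=50) cum 53
  y=10 (Ashton, w=250) cum 303
  y=11 (Brookfield, w=225) cum 528  ← median
  y=11 (Calder, w=150) cum 678
⇒ y* = 11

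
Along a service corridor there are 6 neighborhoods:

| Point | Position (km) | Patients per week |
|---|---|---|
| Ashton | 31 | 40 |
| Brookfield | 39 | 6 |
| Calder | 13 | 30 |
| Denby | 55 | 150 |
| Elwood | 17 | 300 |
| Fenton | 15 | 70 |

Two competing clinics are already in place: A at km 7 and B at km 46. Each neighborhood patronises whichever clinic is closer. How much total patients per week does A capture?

400

The indifferent point is the midpoint (7+46)/2 = 26.5; neighborhoods left of it (closer to A at 7) go to A, those right go to B.
  Calder at 13 (w=30) → A
  Fenton at 15 (w=70) → A
  Elwood at 17 (w=300) → A
  Ashton at 31 (w=40) → B
  Brookfield at 39 (w=6) → B
  Denby at 55 (w=150) → B
A captures 400; B captures 196.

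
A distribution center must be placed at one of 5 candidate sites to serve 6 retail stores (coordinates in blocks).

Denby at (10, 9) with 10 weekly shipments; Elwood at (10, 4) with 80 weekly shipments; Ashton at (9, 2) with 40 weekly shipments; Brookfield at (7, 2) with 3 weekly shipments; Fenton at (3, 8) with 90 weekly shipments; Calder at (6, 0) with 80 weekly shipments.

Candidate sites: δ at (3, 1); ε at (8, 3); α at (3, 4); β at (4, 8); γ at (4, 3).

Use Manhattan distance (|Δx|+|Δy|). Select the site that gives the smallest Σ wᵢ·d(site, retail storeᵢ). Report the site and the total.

ε, total 1706 blocks

Total weighted distance at each candidate:
  δ (3, 1): total = 2195
  ε (8, 3): total = 1706
  α (3, 4): total = 1938
  β (4, 8): total = 2227
  γ (4, 3): total = 1872
Minimum is at ε with total 1706 blocks.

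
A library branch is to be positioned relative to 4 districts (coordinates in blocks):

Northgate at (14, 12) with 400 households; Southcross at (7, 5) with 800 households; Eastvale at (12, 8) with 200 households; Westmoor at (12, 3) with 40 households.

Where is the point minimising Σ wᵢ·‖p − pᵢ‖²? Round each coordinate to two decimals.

(9.78, 7.31)

The minimiser of Σwᵢ‖p−pᵢ‖² is the weighted centroid p* = (Σwᵢpᵢ)/(Σwᵢ).
Σwᵢ = 1440.
Σwᵢxᵢ = 400·14 + 800·7 + 200·12 + 40·12 = 14080.
Σwᵢyᵢ = 400·12 + 800·5 + 200·8 + 40·3 = 10520.
x* = 14080/1440 = 9.78, y* = 10520/1440 = 7.31.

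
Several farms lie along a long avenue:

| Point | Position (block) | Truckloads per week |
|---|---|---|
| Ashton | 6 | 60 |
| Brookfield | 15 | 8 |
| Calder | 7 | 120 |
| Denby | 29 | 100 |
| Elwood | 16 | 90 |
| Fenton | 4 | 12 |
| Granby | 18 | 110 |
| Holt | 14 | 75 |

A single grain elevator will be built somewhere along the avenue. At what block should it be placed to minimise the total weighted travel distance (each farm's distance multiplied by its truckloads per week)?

For a sum of weighted absolute distances on a line, the optimum is the weighted median (not the mean). Total weight W = 575; half-weight = 287.5.
Sort by position and accumulate weight:
  block 4 (Fenton, w=12) → cum 12
  block 6 (Ashton, w=60) → cum 72
  block 7 (Calder, w=120) → cum 192
  block 14 (Holt, w=75) → cum 267
  block 15 (Brookfield, w=8) → cum 275
  block 16 (Elwood, w=90) → cum 365  ≥ 287.5 → median here
  block 18 (Granby, w=110) → cum 475
  block 29 (Denby, w=100) → cum 575
Optimal location: block 16.

x = 16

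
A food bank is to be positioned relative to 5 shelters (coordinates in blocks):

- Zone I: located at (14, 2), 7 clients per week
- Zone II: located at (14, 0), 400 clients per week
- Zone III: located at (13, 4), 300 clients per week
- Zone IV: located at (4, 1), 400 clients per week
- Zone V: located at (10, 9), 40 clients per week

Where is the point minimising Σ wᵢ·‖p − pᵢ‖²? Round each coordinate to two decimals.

The minimiser of Σwᵢ‖p−pᵢ‖² is the weighted centroid p* = (Σwᵢpᵢ)/(Σwᵢ).
Σwᵢ = 1147.
Σwᵢxᵢ = 7·14 + 400·14 + 300·13 + 400·4 + 40·10 = 11598.
Σwᵢyᵢ = 7·2 + 400·0 + 300·4 + 400·1 + 40·9 = 1974.
x* = 11598/1147 = 10.11, y* = 1974/1147 = 1.72.

(10.11, 1.72)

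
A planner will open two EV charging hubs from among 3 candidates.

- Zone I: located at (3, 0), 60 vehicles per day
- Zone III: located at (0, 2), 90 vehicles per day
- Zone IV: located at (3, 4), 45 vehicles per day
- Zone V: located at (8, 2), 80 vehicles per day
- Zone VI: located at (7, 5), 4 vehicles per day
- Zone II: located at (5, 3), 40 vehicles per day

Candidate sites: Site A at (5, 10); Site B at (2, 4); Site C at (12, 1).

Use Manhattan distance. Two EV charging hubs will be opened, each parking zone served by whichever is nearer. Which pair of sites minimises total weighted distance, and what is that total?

Evaluate every pair (each demand assigned to the nearer of the two):
  {Site B, Site C}: total = 1289
  {Site A, Site B}: total = 1529
  {Site A, Site C}: total = 2838
Best pair: {Site B, Site C} with total 1289.

{Site B, Site C}, total 1289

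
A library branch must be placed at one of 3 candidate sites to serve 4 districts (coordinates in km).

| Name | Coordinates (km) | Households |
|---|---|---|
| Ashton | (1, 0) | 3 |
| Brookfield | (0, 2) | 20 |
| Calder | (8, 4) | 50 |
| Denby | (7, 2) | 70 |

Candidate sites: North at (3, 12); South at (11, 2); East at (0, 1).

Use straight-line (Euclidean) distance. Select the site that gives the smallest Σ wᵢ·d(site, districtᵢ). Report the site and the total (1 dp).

South, total 710.9 km

Total weighted distance at each candidate:
  North (3, 12): total = 1470.9
  South (11, 2): total = 710.9
  East (0, 1): total = 946.4
Minimum is at South with total 710.9 km.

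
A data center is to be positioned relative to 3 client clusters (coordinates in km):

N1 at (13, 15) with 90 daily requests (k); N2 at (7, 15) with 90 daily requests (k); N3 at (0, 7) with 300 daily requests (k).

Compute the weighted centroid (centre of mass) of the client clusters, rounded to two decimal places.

The minimiser of Σwᵢ‖p−pᵢ‖² is the weighted centroid p* = (Σwᵢpᵢ)/(Σwᵢ).
Σwᵢ = 480.
Σwᵢxᵢ = 90·13 + 90·7 + 300·0 = 1800.
Σwᵢyᵢ = 90·15 + 90·15 + 300·7 = 4800.
x* = 1800/480 = 3.75, y* = 4800/480 = 10.00.

(3.75, 10.00)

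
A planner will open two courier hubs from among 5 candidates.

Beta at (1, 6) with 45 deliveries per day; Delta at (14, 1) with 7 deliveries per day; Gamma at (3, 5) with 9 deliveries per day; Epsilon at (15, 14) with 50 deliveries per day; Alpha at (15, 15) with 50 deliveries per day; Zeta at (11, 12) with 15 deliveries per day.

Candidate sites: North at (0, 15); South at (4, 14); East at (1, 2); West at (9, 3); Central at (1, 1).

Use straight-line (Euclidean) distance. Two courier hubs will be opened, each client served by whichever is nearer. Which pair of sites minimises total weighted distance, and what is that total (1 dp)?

{South, East}, total 1515.2

Evaluate every pair (each demand assigned to the nearer of the two):
  {South, East}: total = 1515.2
  {South, Central}: total = 1567.7
  {East, West}: total = 1685.8
  {South, West}: total = 1690.6
  {West, Central}: total = 1738.6
  {North, South}: total = 1792.3
  {North, West}: total = 1914.7
  {North, East}: total = 1976.4
  {North, Central}: total = 2028.9
  {East, Central}: total = 2392.8
Best pair: {South, East} with total 1515.2.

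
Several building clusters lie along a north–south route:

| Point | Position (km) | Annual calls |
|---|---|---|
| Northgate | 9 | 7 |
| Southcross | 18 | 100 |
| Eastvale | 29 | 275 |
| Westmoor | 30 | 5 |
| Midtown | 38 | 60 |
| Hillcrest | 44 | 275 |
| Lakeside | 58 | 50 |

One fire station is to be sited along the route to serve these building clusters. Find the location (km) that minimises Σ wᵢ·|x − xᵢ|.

For a sum of weighted absolute distances on a line, the optimum is the weighted median (not the mean). Total weight W = 772; half-weight = 386.
Sort by position and accumulate weight:
  km 9 (Northgate, w=7) → cum 7
  km 18 (Southcross, w=100) → cum 107
  km 29 (Eastvale, w=275) → cum 382
  km 30 (Westmoor, w=5) → cum 387  ≥ 386 → median here
  km 38 (Midtown, w=60) → cum 447
  km 44 (Hillcrest, w=275) → cum 722
  km 58 (Lakeside, w=50) → cum 772
Optimal location: km 30.

x = 30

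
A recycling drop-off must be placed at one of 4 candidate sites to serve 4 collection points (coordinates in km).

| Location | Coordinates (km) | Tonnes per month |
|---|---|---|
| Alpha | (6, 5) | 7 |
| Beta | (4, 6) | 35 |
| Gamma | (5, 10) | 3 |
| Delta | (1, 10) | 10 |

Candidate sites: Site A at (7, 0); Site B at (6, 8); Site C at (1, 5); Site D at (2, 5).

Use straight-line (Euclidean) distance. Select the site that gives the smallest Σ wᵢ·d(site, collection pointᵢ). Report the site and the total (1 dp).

Site D, total 174.7 km

Total weighted distance at each candidate:
  Site A (7, 0): total = 417.7
  Site B (6, 8): total = 180.6
  Site C (1, 5): total = 214.9
  Site D (2, 5): total = 174.7
Minimum is at Site D with total 174.7 km.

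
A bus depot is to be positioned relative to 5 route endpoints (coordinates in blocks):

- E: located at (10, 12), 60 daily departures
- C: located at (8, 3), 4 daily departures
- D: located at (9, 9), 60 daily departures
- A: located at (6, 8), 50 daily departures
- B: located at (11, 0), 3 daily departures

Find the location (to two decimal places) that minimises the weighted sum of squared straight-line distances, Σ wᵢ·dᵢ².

(8.50, 9.45)

The minimiser of Σwᵢ‖p−pᵢ‖² is the weighted centroid p* = (Σwᵢpᵢ)/(Σwᵢ).
Σwᵢ = 177.
Σwᵢxᵢ = 60·10 + 4·8 + 60·9 + 50·6 + 3·11 = 1505.
Σwᵢyᵢ = 60·12 + 4·3 + 60·9 + 50·8 + 3·0 = 1672.
x* = 1505/177 = 8.50, y* = 1672/177 = 9.45.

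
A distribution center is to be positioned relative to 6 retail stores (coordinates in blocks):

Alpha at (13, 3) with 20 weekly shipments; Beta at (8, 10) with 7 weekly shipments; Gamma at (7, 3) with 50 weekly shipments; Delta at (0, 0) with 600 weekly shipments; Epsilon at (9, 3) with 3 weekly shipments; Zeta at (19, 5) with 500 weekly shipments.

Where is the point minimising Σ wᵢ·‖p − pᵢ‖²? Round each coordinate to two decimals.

The minimiser of Σwᵢ‖p−pᵢ‖² is the weighted centroid p* = (Σwᵢpᵢ)/(Σwᵢ).
Σwᵢ = 1180.
Σwᵢxᵢ = 20·13 + 7·8 + 50·7 + 600·0 + 3·9 + 500·19 = 10193.
Σwᵢyᵢ = 20·3 + 7·10 + 50·3 + 600·0 + 3·3 + 500·5 = 2789.
x* = 10193/1180 = 8.64, y* = 2789/1180 = 2.36.

(8.64, 2.36)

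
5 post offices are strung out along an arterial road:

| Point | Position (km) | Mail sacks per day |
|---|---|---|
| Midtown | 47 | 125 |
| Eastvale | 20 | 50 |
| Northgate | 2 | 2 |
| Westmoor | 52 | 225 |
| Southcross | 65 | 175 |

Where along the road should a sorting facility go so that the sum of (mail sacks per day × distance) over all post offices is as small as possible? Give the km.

For a sum of weighted absolute distances on a line, the optimum is the weighted median (not the mean). Total weight W = 577; half-weight = 288.5.
Sort by position and accumulate weight:
  km 2 (Northgate, w=2) → cum 2
  km 20 (Eastvale, w=50) → cum 52
  km 47 (Midtown, w=125) → cum 177
  km 52 (Westmoor, w=225) → cum 402  ≥ 288.5 → median here
  km 65 (Southcross, w=175) → cum 577
Optimal location: km 52.

x = 52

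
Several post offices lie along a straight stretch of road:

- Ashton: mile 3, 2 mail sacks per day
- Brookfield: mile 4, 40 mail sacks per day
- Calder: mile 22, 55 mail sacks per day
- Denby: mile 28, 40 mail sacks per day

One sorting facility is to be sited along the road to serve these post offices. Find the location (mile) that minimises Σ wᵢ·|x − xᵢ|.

For a sum of weighted absolute distances on a line, the optimum is the weighted median (not the mean). Total weight W = 137; half-weight = 68.5.
Sort by position and accumulate weight:
  mile 3 (Ashton, w=2) → cum 2
  mile 4 (Brookfield, w=40) → cum 42
  mile 22 (Calder, w=55) → cum 97  ≥ 68.5 → median here
  mile 28 (Denby, w=40) → cum 137
Optimal location: mile 22.

x = 22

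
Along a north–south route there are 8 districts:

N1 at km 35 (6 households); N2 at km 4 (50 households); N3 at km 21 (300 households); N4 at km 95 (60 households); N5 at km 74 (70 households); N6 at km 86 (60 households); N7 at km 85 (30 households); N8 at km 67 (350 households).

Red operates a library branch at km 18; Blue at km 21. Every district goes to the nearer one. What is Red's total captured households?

50

The indifferent point is the midpoint (18+21)/2 = 19.5; districts left of it (closer to Red at 18) go to Red, those right go to Blue.
  N2 at 4 (w=50) → Red
  N3 at 21 (w=300) → Blue
  N1 at 35 (w=6) → Blue
  N8 at 67 (w=350) → Blue
  N5 at 74 (w=70) → Blue
  N7 at 85 (w=30) → Blue
  N6 at 86 (w=60) → Blue
  N4 at 95 (w=60) → Blue
Red captures 50; Blue captures 876.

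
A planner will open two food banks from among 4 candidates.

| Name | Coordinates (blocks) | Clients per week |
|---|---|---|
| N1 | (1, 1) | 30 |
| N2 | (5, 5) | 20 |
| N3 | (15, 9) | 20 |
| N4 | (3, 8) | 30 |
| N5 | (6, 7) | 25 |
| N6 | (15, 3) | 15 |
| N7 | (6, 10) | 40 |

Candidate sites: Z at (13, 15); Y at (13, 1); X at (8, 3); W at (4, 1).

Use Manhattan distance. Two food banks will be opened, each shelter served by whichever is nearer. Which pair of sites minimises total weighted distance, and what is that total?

Evaluate every pair (each demand assigned to the nearer of the two):
  {X, W}: total = 1305
  {Y, W}: total = 1330
  {Z, W}: total = 1425
  {Y, X}: total = 1440
  {Z, X}: total = 1445
  {Z, Y}: total = 2135
Best pair: {X, W} with total 1305.

{X, W}, total 1305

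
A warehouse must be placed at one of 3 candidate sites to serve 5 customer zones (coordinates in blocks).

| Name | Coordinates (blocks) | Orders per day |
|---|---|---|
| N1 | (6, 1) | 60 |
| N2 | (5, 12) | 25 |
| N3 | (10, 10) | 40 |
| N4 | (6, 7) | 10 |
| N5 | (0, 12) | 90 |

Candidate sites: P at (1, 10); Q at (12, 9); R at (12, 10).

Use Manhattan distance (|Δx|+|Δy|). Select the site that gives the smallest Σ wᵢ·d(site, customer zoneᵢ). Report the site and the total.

Total weighted distance at each candidate:
  P (1, 10): total = 1700
  Q (12, 9): total = 2640
  R (12, 10): total = 2555
Minimum is at P with total 1700 blocks.

P, total 1700 blocks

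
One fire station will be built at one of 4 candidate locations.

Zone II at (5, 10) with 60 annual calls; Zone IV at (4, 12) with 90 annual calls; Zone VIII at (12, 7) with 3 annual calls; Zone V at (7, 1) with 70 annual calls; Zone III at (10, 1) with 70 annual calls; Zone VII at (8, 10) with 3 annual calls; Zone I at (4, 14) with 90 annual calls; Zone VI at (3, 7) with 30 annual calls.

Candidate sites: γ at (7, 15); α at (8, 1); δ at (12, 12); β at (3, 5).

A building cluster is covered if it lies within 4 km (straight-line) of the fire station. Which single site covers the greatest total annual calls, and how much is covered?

Coverage radius r = 4 km; a point is covered iff (Δx)²+(Δy)² ≤ 4² = 16.
  γ (7, 15): covers {Zone I} → 90
  α (8, 1): covers {Zone V, Zone III} → 140
  δ (12, 12): covers {none} → 0
  β (3, 5): covers {Zone VI} → 30
Maximum coverage at α: 140 annual calls.

α, covering 140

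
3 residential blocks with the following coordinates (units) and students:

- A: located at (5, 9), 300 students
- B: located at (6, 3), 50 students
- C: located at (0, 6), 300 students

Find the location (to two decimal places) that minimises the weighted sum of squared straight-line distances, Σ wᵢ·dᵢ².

(2.77, 7.15)

The minimiser of Σwᵢ‖p−pᵢ‖² is the weighted centroid p* = (Σwᵢpᵢ)/(Σwᵢ).
Σwᵢ = 650.
Σwᵢxᵢ = 300·5 + 50·6 + 300·0 = 1800.
Σwᵢyᵢ = 300·9 + 50·3 + 300·6 = 4650.
x* = 1800/650 = 2.77, y* = 4650/650 = 7.15.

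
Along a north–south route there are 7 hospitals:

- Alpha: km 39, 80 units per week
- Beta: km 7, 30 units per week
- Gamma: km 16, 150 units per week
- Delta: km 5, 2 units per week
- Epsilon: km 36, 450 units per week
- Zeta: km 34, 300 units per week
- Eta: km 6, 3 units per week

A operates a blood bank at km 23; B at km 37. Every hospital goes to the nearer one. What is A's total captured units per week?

185

The indifferent point is the midpoint (23+37)/2 = 30; hospitals left of it (closer to A at 23) go to A, those right go to B.
  Delta at 5 (w=2) → A
  Eta at 6 (w=3) → A
  Beta at 7 (w=30) → A
  Gamma at 16 (w=150) → A
  Zeta at 34 (w=300) → B
  Epsilon at 36 (w=450) → B
  Alpha at 39 (w=80) → B
A captures 185; B captures 830.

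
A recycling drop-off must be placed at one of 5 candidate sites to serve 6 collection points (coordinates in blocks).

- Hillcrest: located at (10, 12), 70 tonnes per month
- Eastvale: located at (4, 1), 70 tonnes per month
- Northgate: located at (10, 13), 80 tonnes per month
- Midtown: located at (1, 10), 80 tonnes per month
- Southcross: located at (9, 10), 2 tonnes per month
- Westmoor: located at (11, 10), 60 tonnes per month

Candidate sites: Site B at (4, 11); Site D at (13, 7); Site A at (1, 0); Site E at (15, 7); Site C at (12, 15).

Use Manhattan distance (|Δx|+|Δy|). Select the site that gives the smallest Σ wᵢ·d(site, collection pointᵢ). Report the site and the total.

Total weighted distance at each candidate:
  Site B (4, 11): total = 2642
  Site D (13, 7): total = 3844
  Site A (1, 0): total = 5546
  Site E (15, 7): total = 4568
  Site C (12, 15): total = 3866
Minimum is at Site B with total 2642 blocks.

Site B, total 2642 blocks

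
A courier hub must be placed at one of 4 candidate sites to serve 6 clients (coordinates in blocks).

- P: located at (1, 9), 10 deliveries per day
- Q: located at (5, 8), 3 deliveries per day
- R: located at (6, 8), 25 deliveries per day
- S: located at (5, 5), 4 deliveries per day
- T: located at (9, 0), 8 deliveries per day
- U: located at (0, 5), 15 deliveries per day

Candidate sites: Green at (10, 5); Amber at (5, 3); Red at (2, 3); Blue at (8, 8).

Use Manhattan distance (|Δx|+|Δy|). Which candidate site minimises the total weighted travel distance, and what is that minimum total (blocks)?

Blue, total 400 blocks

Total weighted distance at each candidate:
  Green (10, 5): total = 547
  Amber (5, 3): total = 434
  Red (2, 3): total = 479
  Blue (8, 8): total = 400
Minimum is at Blue with total 400 blocks.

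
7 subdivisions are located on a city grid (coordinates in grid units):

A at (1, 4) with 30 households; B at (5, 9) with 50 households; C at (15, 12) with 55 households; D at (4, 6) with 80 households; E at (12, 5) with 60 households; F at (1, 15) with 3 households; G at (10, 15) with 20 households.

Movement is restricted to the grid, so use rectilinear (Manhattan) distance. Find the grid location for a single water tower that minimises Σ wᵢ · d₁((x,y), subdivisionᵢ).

(5, 6)

Manhattan distance separates: Σwᵢ(|x−xᵢ|+|y−yᵢ|) = Σwᵢ|x−xᵢ| + Σwᵢ|y−yᵢ|, so x and y are optimised independently as 1-D weighted medians.
Total weight W = 298; half = 149.
x-coordinate, sorted with cumulative weight:
  x=1 (A, w=30) cum 30
  x=1 (F, w=3) cum 33
  x=4 (D, w=80) cum 113
  x=5 (B, w=50) cum 163  ← median
  x=10 (G, w=20) cum 183
  x=12 (E, w=60) cum 243
  x=15 (C, w=55) cum 298
⇒ x* = 5
y-coordinate, sorted with cumulative weight:
  y=4 (A, w=30) cum 30
  y=5 (E, w=60) cum 90
  y=6 (D, w=80) cum 170  ← median
  y=9 (B, w=50) cum 220
  y=12 (C, w=55) cum 275
  y=15 (F, w=3) cum 278
  y=15 (G, w=20) cum 298
⇒ y* = 6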